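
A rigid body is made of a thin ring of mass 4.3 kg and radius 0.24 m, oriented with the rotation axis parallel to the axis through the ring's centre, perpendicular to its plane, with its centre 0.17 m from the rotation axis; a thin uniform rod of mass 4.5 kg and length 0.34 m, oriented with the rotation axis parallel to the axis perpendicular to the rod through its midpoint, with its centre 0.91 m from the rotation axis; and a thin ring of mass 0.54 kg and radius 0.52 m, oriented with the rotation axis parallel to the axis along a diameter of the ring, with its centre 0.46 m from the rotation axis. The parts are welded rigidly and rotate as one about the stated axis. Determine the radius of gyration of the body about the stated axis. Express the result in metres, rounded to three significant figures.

0.681

Thin ring: I_cm = MR² = (4.3)(0.24)² = 0.24768 kg m²; centre at d = 0.17 m, so I = I_cm + Md² gives I = 0.24768 + (4.3)(0.17)² = 0.37195 kg m².
Thin rod: I_cm = (1/12)ML² = (1/12)(4.5)(0.34)² = 0.04335 kg m²; centre at d = 0.91 m, so I = I_cm + Md² gives I = 0.04335 + (4.5)(0.91)² = 3.7698 kg m².
Thin ring: I_cm = (1/2)MR² = (1/2)(0.54)(0.52)² = 0.073008 kg m²; centre at d = 0.46 m, so I = I_cm + Md² gives I = 0.073008 + (0.54)(0.46)² = 0.18727 kg m².
Total I = 4.329 kg m²; total mass M = 9.34 kg.
k = √(I/M) = √(4.329/9.34) = 0.6808 m.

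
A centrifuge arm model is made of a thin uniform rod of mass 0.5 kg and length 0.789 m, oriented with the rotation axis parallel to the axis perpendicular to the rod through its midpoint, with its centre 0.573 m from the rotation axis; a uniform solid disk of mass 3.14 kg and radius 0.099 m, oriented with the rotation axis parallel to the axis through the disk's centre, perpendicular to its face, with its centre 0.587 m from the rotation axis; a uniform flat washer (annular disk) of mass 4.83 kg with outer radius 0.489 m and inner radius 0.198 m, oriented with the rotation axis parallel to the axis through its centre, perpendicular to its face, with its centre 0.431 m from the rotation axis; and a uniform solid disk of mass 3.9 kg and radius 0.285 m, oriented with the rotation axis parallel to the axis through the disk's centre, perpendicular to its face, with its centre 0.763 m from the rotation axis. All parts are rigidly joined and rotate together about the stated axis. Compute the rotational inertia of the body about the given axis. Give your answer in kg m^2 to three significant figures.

5.29

Thin rod: I_cm = (1/12)ML² = (1/12)(0.5)(0.789)² = 0.025938 kg m^2; centre at d = 0.573 m, so I = I_cm + Md² gives I = 0.025938 + (0.5)(0.573)² = 0.1901 kg m^2.
Solid disk: I_cm = (1/2)MR² = (1/2)(3.14)(0.099)² = 0.015388 kg m^2; centre at d = 0.587 m, so I = I_cm + Md² gives I = 0.015388 + (3.14)(0.587)² = 1.0973 kg m^2.
Annular disk: I_cm = (1/2)M(R²+r²) = (1/2)(4.83)[(0.489)² + (0.198)²] = 0.67215 kg m^2; centre at d = 0.431 m, so I = I_cm + Md² gives I = 0.67215 + (4.83)(0.431)² = 1.5694 kg m^2.
Solid disk: I_cm = (1/2)MR² = (1/2)(3.9)(0.285)² = 0.15839 kg m^2; centre at d = 0.763 m, so I = I_cm + Md² gives I = 0.15839 + (3.9)(0.763)² = 2.4288 kg m^2.
Total I = 0.1901 + 1.0973 + 1.5694 + 2.4288 = 5.2857 kg m^2.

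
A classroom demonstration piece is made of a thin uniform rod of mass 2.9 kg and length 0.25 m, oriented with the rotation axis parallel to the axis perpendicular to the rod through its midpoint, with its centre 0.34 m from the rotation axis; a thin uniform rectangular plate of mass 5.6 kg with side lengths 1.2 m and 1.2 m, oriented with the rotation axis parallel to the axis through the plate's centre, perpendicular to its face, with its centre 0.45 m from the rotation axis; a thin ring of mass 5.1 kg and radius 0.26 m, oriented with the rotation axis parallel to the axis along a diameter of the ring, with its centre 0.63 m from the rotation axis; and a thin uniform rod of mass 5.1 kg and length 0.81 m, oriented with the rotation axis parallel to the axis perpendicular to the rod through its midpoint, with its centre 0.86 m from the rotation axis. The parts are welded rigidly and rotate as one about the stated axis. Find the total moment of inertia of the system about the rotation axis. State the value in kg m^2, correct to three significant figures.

Thin rod: I_cm = (1/12)ML² = (1/12)(2.9)(0.25)² = 0.015104 kg m^2; centre at d = 0.34 m, so the parallel axis theorem gives I = 0.015104 + (2.9)(0.34)² = 0.35034 kg m^2.
Rectangular plate: I_cm = (1/12)M(a²+b²) = (1/12)(5.6)[(1.2)² + (1.2)²] = 1.344 kg m^2; centre at d = 0.45 m, so the parallel axis theorem gives I = 1.344 + (5.6)(0.45)² = 2.478 kg m^2.
Thin ring: I_cm = (1/2)MR² = (1/2)(5.1)(0.26)² = 0.17238 kg m^2; centre at d = 0.63 m, so the parallel axis theorem gives I = 0.17238 + (5.1)(0.63)² = 2.1966 kg m^2.
Thin rod: I_cm = (1/12)ML² = (1/12)(5.1)(0.81)² = 0.27884 kg m^2; centre at d = 0.86 m, so the parallel axis theorem gives I = 0.27884 + (5.1)(0.86)² = 4.0508 kg m^2.
Total I = 0.35034 + 2.478 + 2.1966 + 4.0508 = 9.0757 kg m^2.

9.08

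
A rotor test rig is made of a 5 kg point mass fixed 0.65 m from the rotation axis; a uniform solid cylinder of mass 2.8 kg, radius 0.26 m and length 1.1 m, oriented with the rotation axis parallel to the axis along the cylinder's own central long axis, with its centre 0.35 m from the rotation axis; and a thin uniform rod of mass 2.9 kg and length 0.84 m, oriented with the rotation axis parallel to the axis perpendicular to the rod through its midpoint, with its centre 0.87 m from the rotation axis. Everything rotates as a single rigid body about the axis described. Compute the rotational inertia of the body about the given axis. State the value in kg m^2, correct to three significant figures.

4.92

Point mass: I_cm = 0; centre at d = 0.65 m, so I = I_cm + Md² gives I = 0 + (5)(0.65)² = 2.1125 kg m^2.
Solid cylinder: I_cm = (1/2)MR² = (1/2)(2.8)(0.26)² = 0.09464 kg m^2; centre at d = 0.35 m, so I = I_cm + Md² gives I = 0.09464 + (2.8)(0.35)² = 0.43764 kg m^2.
Thin rod: I_cm = (1/12)ML² = (1/12)(2.9)(0.84)² = 0.17052 kg m^2; centre at d = 0.87 m, so I = I_cm + Md² gives I = 0.17052 + (2.9)(0.87)² = 2.3655 kg m^2.
Total I = 2.1125 + 0.43764 + 2.3655 = 4.9157 kg m^2.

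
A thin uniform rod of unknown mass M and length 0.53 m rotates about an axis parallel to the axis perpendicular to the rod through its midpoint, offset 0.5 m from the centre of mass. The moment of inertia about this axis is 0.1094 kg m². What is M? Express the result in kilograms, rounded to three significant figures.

I = I_cm + Md² = (1/12)ML² + Md² = M·[0.0833333·(0.53)² + (0.5)²] = M·0.27341.
So M = 0.1094 / 0.27341 = 0.40013 kg.

0.400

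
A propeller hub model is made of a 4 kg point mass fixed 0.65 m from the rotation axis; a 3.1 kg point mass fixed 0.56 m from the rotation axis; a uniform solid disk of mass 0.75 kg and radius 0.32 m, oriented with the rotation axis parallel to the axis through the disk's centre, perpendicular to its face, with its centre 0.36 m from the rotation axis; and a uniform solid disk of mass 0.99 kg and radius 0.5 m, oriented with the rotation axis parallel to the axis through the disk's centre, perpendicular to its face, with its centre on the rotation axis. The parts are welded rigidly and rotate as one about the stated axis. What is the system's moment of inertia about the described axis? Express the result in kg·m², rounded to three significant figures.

2.92

Point mass: I_cm = 0; centre at d = 0.65 m, so the parallel axis theorem gives I = 0 + (4)(0.65)² = 1.69 kg·m².
Point mass: I_cm = 0; centre at d = 0.56 m, so the parallel axis theorem gives I = 0 + (3.1)(0.56)² = 0.97216 kg·m².
Solid disk: I_cm = (1/2)MR² = (1/2)(0.75)(0.32)² = 0.0384 kg·m²; centre at d = 0.36 m, so the parallel axis theorem gives I = 0.0384 + (0.75)(0.36)² = 0.1356 kg·m².
Solid disk: I_cm = (1/2)MR² = (1/2)(0.99)(0.5)² = 0.12375 kg·m²; axis through the centre, so I = 0.12375 kg·m².
Total I = 1.69 + 0.97216 + 0.1356 + 0.12375 = 2.9215 kg·m².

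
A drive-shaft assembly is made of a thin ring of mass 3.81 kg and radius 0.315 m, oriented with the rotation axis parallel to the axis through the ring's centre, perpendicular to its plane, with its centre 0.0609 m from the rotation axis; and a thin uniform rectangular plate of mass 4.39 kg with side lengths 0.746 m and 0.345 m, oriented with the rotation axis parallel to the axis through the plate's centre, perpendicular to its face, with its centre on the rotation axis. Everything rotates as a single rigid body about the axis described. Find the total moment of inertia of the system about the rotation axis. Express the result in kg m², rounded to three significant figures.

Thin ring: I_cm = MR² = (3.81)(0.315)² = 0.37805 kg m²; centre at d = 0.0609 m, so the parallel axis theorem gives I = 0.37805 + (3.81)(0.0609)² = 0.39218 kg m².
Rectangular plate: I_cm = (1/12)M(a²+b²) = (1/12)(4.39)[(0.746)² + (0.345)²] = 0.24714 kg m²; axis through the centre, so I = 0.24714 kg m².
Total I = 0.39218 + 0.24714 = 0.63931 kg m².

0.639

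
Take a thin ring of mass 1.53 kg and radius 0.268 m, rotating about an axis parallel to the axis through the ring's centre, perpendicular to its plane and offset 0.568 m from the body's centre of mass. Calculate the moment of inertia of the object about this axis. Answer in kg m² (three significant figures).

0.604

I_cm = MR² = (1.53)(0.268)² = 0.10989 kg m²; centre at d = 0.568 m, so I = I_cm + Md² gives I = 0.10989 + (1.53)(0.568)² = 0.60351 kg m².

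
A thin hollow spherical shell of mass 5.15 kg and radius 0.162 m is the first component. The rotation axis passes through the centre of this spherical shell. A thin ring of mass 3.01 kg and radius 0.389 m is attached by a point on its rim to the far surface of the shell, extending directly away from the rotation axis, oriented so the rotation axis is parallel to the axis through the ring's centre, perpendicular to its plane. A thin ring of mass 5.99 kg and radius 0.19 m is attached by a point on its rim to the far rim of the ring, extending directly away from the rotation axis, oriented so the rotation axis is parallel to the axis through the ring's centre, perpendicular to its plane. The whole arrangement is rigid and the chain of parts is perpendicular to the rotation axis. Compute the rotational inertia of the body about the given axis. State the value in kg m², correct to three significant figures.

9.32

Spherical shell: I_cm = (2/3)MR² = (2/3)(5.15)(0.162)² = 0.090104 kg m²; axis through the centre, so I = 0.090104 kg m².
Thin ring: I_cm = MR² = (3.01)(0.389)² = 0.45548 kg m²; centre at d = 0.162 + 0.389 = 0.551 m, so the parallel axis theorem gives I = 0.45548 + (3.01)(0.551)² = 1.3693 kg m².
Thin ring: I_cm = MR² = (5.99)(0.19)² = 0.21624 kg m²; centre at d = 0.162 + 0.389 + 0.389 + 0.19 = 1.13 m, so the parallel axis theorem gives I = 0.21624 + (5.99)(1.13)² = 7.8649 kg m².
Total I = 0.090104 + 1.3693 + 7.8649 = 9.3243 kg m².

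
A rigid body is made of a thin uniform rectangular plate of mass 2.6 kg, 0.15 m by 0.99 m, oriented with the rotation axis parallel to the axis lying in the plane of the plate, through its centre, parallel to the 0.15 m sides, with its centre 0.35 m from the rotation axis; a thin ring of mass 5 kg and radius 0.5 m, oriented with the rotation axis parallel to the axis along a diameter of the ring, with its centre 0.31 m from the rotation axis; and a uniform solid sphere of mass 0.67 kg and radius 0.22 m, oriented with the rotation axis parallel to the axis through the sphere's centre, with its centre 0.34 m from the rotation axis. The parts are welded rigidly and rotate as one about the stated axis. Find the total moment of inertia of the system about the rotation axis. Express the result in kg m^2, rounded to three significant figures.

1.73

Rectangular plate: I_cm = (1/12)Mb² = (1/12)(2.6)(0.99)² = 0.21235 kg m^2; centre at d = 0.35 m, so the parallel axis theorem gives I = 0.21235 + (2.6)(0.35)² = 0.53085 kg m^2.
Thin ring: I_cm = (1/2)MR² = (1/2)(5)(0.5)² = 0.625 kg m^2; centre at d = 0.31 m, so the parallel axis theorem gives I = 0.625 + (5)(0.31)² = 1.1055 kg m^2.
Solid sphere: I_cm = (2/5)MR² = (2/5)(0.67)(0.22)² = 0.012971 kg m^2; centre at d = 0.34 m, so the parallel axis theorem gives I = 0.012971 + (0.67)(0.34)² = 0.090423 kg m^2.
Total I = 0.53085 + 1.1055 + 0.090423 = 1.7268 kg m^2.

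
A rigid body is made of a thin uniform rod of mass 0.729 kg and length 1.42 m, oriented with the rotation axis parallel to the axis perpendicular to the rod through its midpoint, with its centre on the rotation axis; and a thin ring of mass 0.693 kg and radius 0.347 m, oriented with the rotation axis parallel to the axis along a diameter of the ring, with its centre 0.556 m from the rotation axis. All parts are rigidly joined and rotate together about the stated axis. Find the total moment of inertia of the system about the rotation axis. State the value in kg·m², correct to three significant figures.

0.378

Thin rod: I_cm = (1/12)ML² = (1/12)(0.729)(1.42)² = 0.1225 kg·m²; axis through the centre, so I = 0.1225 kg·m².
Thin ring: I_cm = (1/2)MR² = (1/2)(0.693)(0.347)² = 0.041722 kg·m²; centre at d = 0.556 m, so I = I_cm + Md² gives I = 0.041722 + (0.693)(0.556)² = 0.25595 kg·m².
Total I = 0.1225 + 0.25595 = 0.37845 kg·m².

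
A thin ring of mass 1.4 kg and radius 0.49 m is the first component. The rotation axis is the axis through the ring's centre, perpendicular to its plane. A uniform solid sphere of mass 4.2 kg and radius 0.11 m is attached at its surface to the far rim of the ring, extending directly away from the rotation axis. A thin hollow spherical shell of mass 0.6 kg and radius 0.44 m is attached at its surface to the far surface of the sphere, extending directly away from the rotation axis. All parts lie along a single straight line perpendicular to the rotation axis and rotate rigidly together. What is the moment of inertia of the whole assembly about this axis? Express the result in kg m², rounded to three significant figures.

2.74

Thin ring: I_cm = MR² = (1.4)(0.49)² = 0.33614 kg m²; axis through the centre, so I = 0.33614 kg m².
Solid sphere: I_cm = (2/5)MR² = (2/5)(4.2)(0.11)² = 0.020328 kg m²; centre at d = 0.49 + 0.11 = 0.6 m, so I = I_cm + Md² gives I = 0.020328 + (4.2)(0.6)² = 1.5323 kg m².
Spherical shell: I_cm = (2/3)MR² = (2/3)(0.6)(0.44)² = 0.07744 kg m²; centre at d = 0.49 + 0.11 + 0.11 + 0.44 = 1.15 m, so I = I_cm + Md² gives I = 0.07744 + (0.6)(1.15)² = 0.87094 kg m².
Total I = 0.33614 + 1.5323 + 0.87094 = 2.7394 kg m².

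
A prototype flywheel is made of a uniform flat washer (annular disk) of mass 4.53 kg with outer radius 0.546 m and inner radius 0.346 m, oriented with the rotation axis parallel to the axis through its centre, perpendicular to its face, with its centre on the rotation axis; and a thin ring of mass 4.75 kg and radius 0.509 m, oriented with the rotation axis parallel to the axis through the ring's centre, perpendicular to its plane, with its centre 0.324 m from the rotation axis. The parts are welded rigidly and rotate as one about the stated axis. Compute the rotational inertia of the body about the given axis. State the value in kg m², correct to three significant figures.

2.68

Annular disk: I_cm = (1/2)M(R²+r²) = (1/2)(4.53)[(0.546)² + (0.346)²] = 0.94639 kg m²; axis through the centre, so I = 0.94639 kg m².
Thin ring: I_cm = MR² = (4.75)(0.509)² = 1.2306 kg m²; centre at d = 0.324 m, so the parallel axis theorem gives I = 1.2306 + (4.75)(0.324)² = 1.7293 kg m².
Total I = 0.94639 + 1.7293 = 2.6757 kg m².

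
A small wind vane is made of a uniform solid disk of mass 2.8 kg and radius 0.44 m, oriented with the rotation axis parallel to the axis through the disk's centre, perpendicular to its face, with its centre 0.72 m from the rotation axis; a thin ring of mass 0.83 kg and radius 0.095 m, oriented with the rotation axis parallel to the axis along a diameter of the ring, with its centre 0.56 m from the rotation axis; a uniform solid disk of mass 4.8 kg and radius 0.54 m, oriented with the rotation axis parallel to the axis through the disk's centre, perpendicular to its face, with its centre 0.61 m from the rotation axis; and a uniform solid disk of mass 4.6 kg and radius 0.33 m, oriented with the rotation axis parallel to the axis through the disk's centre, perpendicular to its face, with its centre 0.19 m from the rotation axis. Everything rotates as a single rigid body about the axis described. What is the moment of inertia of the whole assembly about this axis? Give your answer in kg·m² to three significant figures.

Solid disk: I_cm = (1/2)MR² = (1/2)(2.8)(0.44)² = 0.27104 kg·m²; centre at d = 0.72 m, so I = I_cm + Md² gives I = 0.27104 + (2.8)(0.72)² = 1.7226 kg·m².
Thin ring: I_cm = (1/2)MR² = (1/2)(0.83)(0.095)² = 0.0037454 kg·m²; centre at d = 0.56 m, so I = I_cm + Md² gives I = 0.0037454 + (0.83)(0.56)² = 0.26403 kg·m².
Solid disk: I_cm = (1/2)MR² = (1/2)(4.8)(0.54)² = 0.69984 kg·m²; centre at d = 0.61 m, so I = I_cm + Md² gives I = 0.69984 + (4.8)(0.61)² = 2.4859 kg·m².
Solid disk: I_cm = (1/2)MR² = (1/2)(4.6)(0.33)² = 0.25047 kg·m²; centre at d = 0.19 m, so I = I_cm + Md² gives I = 0.25047 + (4.6)(0.19)² = 0.41653 kg·m².
Total I = 1.7226 + 0.26403 + 2.4859 + 0.41653 = 4.889 kg·m².

4.89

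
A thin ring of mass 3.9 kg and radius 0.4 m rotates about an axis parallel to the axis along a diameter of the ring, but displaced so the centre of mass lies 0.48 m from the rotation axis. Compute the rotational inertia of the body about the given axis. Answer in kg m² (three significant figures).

1.21

I_cm = (1/2)MR² = (1/2)(3.9)(0.4)² = 0.312 kg m²; centre at d = 0.48 m, so I = I_cm + Md² gives I = 0.312 + (3.9)(0.48)² = 1.2106 kg m².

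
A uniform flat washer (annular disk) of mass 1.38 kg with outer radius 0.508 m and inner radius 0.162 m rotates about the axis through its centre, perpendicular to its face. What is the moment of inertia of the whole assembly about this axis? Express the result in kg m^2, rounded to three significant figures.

I_cm = (1/2)M(R²+r²) = (1/2)(1.38)[(0.508)² + (0.162)²] = 0.19617 kg m^2; axis through the centre, so I = 0.19617 kg m^2.

0.196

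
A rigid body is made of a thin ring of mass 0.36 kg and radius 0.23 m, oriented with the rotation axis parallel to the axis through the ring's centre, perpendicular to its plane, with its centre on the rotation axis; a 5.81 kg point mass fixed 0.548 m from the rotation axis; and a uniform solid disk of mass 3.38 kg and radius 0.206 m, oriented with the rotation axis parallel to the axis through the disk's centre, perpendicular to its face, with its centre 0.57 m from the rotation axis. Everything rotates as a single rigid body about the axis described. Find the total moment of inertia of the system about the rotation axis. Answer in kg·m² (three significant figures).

2.93

Thin ring: I_cm = MR² = (0.36)(0.23)² = 0.019044 kg·m²; axis through the centre, so I = 0.019044 kg·m².
Point mass: I_cm = 0; centre at d = 0.548 m, so the parallel axis theorem gives I = 0 + (5.81)(0.548)² = 1.7448 kg·m².
Solid disk: I_cm = (1/2)MR² = (1/2)(3.38)(0.206)² = 0.071717 kg·m²; centre at d = 0.57 m, so the parallel axis theorem gives I = 0.071717 + (3.38)(0.57)² = 1.1699 kg·m².
Total I = 0.019044 + 1.7448 + 1.1699 = 2.9337 kg·m².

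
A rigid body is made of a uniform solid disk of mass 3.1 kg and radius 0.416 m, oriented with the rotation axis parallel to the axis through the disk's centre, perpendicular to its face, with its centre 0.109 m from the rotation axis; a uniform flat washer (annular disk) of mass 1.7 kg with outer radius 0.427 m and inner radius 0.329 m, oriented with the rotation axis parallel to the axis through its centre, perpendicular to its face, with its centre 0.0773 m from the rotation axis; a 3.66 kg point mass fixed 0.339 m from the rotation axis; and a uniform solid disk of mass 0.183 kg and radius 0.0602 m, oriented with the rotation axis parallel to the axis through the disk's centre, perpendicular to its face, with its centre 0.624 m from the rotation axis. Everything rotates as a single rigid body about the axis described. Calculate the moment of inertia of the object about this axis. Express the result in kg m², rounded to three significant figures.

1.05

Solid disk: I_cm = (1/2)MR² = (1/2)(3.1)(0.416)² = 0.26824 kg m²; centre at d = 0.109 m, so the parallel axis theorem gives I = 0.26824 + (3.1)(0.109)² = 0.30507 kg m².
Annular disk: I_cm = (1/2)M(R²+r²) = (1/2)(1.7)[(0.427)² + (0.329)²] = 0.24698 kg m²; centre at d = 0.0773 m, so the parallel axis theorem gives I = 0.24698 + (1.7)(0.0773)² = 0.25714 kg m².
Point mass: I_cm = 0; centre at d = 0.339 m, so the parallel axis theorem gives I = 0 + (3.66)(0.339)² = 0.42061 kg m².
Solid disk: I_cm = (1/2)MR² = (1/2)(0.183)(0.0602)² = 0.0003316 kg m²; centre at d = 0.624 m, so the parallel axis theorem gives I = 0.0003316 + (0.183)(0.624)² = 0.071587 kg m².
Total I = 0.30507 + 0.25714 + 0.42061 + 0.071587 = 1.0544 kg m².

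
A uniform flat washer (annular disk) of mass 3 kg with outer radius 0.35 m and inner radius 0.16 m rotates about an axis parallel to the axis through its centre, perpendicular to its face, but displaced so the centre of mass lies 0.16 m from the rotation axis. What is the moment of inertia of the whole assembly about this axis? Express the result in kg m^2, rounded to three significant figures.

0.299

I_cm = (1/2)M(R²+r²) = (1/2)(3)[(0.35)² + (0.16)²] = 0.22215 kg m^2; centre at d = 0.16 m, so I = I_cm + Md² gives I = 0.22215 + (3)(0.16)² = 0.29895 kg m^2.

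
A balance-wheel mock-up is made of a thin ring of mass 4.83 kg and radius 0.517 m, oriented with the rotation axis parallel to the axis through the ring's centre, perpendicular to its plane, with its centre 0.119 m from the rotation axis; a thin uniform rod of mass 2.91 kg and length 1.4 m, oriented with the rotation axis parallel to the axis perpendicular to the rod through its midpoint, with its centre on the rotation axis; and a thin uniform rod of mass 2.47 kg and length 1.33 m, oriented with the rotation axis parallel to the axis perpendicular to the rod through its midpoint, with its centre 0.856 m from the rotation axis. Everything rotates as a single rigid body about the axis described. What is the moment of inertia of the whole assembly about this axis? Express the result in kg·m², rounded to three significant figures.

Thin ring: I_cm = MR² = (4.83)(0.517)² = 1.291 kg·m²; centre at d = 0.119 m, so I = I_cm + Md² gives I = 1.291 + (4.83)(0.119)² = 1.3594 kg·m².
Thin rod: I_cm = (1/12)ML² = (1/12)(2.91)(1.4)² = 0.4753 kg·m²; axis through the centre, so I = 0.4753 kg·m².
Thin rod: I_cm = (1/12)ML² = (1/12)(2.47)(1.33)² = 0.3641 kg·m²; centre at d = 0.856 m, so I = I_cm + Md² gives I = 0.3641 + (2.47)(0.856)² = 2.174 kg·m².
Total I = 1.3594 + 0.4753 + 2.174 = 4.0087 kg·m².

4.01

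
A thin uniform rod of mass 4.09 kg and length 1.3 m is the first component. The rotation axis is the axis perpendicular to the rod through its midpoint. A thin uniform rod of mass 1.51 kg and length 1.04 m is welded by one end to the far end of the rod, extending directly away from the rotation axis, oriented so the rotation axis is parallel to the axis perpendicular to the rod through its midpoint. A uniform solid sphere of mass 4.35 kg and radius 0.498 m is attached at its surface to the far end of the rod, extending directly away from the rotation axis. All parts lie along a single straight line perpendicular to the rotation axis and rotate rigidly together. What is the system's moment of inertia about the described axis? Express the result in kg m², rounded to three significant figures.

Thin rod: I_cm = (1/12)ML² = (1/12)(4.09)(1.3)² = 0.57601 kg m²; axis through the centre, so I = 0.57601 kg m².
Thin rod: I_cm = (1/12)ML² = (1/12)(1.51)(1.04)² = 0.1361 kg m²; centre at d = 0.65 + 0.52 = 1.17 m, so I = I_cm + Md² gives I = 0.1361 + (1.51)(1.17)² = 2.2031 kg m².
Solid sphere: I_cm = (2/5)MR² = (2/5)(4.35)(0.498)² = 0.43153 kg m²; centre at d = 0.65 + 0.52 + 0.52 + 0.498 = 2.188 m, so I = I_cm + Md² gives I = 0.43153 + (4.35)(2.188)² = 21.256 kg m².
Total I = 0.57601 + 2.2031 + 21.256 = 24.036 kg m².

24.0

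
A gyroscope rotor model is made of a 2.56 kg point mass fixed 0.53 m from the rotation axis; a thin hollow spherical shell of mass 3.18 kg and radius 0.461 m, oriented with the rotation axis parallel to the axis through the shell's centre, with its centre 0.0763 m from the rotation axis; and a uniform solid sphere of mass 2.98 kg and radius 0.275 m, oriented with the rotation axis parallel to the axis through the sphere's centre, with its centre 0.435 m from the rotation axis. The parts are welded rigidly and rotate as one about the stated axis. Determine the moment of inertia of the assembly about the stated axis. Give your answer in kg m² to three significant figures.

Point mass: I_cm = 0; centre at d = 0.53 m, so I = I_cm + Md² gives I = 0 + (2.56)(0.53)² = 0.7191 kg m².
Spherical shell: I_cm = (2/3)MR² = (2/3)(3.18)(0.461)² = 0.45054 kg m²; centre at d = 0.0763 m, so I = I_cm + Md² gives I = 0.45054 + (3.18)(0.0763)² = 0.46906 kg m².
Solid sphere: I_cm = (2/5)MR² = (2/5)(2.98)(0.275)² = 0.090145 kg m²; centre at d = 0.435 m, so I = I_cm + Md² gives I = 0.090145 + (2.98)(0.435)² = 0.65404 kg m².
Total I = 0.7191 + 0.46906 + 0.65404 = 1.8422 kg m².

1.84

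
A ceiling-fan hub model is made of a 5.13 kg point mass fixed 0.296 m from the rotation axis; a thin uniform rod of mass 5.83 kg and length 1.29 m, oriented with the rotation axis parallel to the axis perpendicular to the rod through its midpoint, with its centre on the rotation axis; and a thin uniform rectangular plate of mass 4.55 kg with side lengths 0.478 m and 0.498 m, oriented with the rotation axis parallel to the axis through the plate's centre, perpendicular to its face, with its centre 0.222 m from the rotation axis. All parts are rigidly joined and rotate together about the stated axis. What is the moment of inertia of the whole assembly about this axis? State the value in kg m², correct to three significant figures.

Point mass: I_cm = 0; centre at d = 0.296 m, so the parallel axis theorem gives I = 0 + (5.13)(0.296)² = 0.44947 kg m².
Thin rod: I_cm = (1/12)ML² = (1/12)(5.83)(1.29)² = 0.80848 kg m²; axis through the centre, so I = 0.80848 kg m².
Rectangular plate: I_cm = (1/12)M(a²+b²) = (1/12)(4.55)[(0.478)² + (0.498)²] = 0.18067 kg m²; centre at d = 0.222 m, so the parallel axis theorem gives I = 0.18067 + (4.55)(0.222)² = 0.40491 kg m².
Total I = 0.44947 + 0.80848 + 0.40491 = 1.6629 kg m².

1.66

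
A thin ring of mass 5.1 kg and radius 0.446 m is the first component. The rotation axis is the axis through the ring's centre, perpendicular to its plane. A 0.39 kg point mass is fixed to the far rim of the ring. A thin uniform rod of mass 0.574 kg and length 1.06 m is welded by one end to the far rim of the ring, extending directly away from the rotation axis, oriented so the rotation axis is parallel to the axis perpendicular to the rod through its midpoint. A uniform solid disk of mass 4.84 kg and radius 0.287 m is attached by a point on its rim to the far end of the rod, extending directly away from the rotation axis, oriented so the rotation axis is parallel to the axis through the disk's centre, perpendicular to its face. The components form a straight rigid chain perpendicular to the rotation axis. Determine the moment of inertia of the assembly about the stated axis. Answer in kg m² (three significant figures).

17.5

Thin ring: I_cm = MR² = (5.1)(0.446)² = 1.0145 kg m²; axis through the centre, so I = 1.0145 kg m².
Point mass: I_cm = 0; centre at d = 0.446 m, so the parallel axis theorem gives I = 0 + (0.39)(0.446)² = 0.077577 kg m².
Thin rod: I_cm = (1/12)ML² = (1/12)(0.574)(1.06)² = 0.053746 kg m²; centre at d = 0.446 + 0.53 = 0.976 m, so the parallel axis theorem gives I = 0.053746 + (0.574)(0.976)² = 0.60052 kg m².
Solid disk: I_cm = (1/2)MR² = (1/2)(4.84)(0.287)² = 0.19933 kg m²; centre at d = 0.446 + 0.53 + 0.53 + 0.287 = 1.793 m, so the parallel axis theorem gives I = 0.19933 + (4.84)(1.793)² = 15.759 kg m².
Total I = 1.0145 + 0.077577 + 0.60052 + 15.759 = 17.452 kg m².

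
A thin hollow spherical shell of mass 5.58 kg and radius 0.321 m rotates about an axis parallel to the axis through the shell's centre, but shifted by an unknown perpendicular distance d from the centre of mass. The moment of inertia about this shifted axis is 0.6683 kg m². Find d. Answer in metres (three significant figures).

0.226

About the centre-of-mass axis, I_cm = (2/3)MR² = (2/3)(5.58)(0.321)² = 0.38331 kg m².
Parallel axis theorem: I = I_cm + Md², so Md² = 0.6683 − 0.38331 = 0.28499 kg m².
d = √(0.28499 / 5.58) = 0.22599 m.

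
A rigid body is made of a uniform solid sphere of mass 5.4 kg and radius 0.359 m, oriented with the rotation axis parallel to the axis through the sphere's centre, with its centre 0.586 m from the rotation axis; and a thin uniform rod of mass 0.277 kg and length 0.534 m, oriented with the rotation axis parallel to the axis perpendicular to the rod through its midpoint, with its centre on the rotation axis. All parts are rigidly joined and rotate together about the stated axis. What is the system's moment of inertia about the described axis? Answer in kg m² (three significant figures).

Solid sphere: I_cm = (2/5)MR² = (2/5)(5.4)(0.359)² = 0.27838 kg m²; centre at d = 0.586 m, so I = I_cm + Md² gives I = 0.27838 + (5.4)(0.586)² = 2.1327 kg m².
Thin rod: I_cm = (1/12)ML² = (1/12)(0.277)(0.534)² = 0.0065824 kg m²; axis through the centre, so I = 0.0065824 kg m².
Total I = 2.1327 + 0.0065824 = 2.1393 kg m².

2.14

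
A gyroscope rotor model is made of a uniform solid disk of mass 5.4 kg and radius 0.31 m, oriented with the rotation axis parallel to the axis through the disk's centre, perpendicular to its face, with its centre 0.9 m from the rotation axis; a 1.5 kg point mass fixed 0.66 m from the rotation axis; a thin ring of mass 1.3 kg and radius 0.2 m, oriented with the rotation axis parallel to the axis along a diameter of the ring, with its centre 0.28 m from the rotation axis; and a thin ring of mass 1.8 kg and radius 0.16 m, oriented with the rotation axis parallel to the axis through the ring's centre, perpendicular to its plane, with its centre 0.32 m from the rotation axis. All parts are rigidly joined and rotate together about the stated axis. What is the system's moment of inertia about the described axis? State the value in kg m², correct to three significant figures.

Solid disk: I_cm = (1/2)MR² = (1/2)(5.4)(0.31)² = 0.25947 kg m²; centre at d = 0.9 m, so the parallel axis theorem gives I = 0.25947 + (5.4)(0.9)² = 4.6335 kg m².
Point mass: I_cm = 0; centre at d = 0.66 m, so the parallel axis theorem gives I = 0 + (1.5)(0.66)² = 0.6534 kg m².
Thin ring: I_cm = (1/2)MR² = (1/2)(1.3)(0.2)² = 0.026 kg m²; centre at d = 0.28 m, so the parallel axis theorem gives I = 0.026 + (1.3)(0.28)² = 0.12792 kg m².
Thin ring: I_cm = MR² = (1.8)(0.16)² = 0.04608 kg m²; centre at d = 0.32 m, so the parallel axis theorem gives I = 0.04608 + (1.8)(0.32)² = 0.2304 kg m².
Total I = 4.6335 + 0.6534 + 0.12792 + 0.2304 = 5.6452 kg m².

5.65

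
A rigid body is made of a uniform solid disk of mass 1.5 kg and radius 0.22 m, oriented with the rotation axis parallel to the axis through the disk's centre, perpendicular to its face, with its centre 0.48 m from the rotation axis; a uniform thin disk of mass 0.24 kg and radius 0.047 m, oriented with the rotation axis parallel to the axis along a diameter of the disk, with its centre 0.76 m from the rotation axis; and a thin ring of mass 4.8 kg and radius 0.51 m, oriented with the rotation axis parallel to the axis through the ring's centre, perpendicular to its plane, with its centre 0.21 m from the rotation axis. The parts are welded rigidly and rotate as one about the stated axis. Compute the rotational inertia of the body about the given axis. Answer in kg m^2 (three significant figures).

1.98

Solid disk: I_cm = (1/2)MR² = (1/2)(1.5)(0.22)² = 0.0363 kg m^2; centre at d = 0.48 m, so I = I_cm + Md² gives I = 0.0363 + (1.5)(0.48)² = 0.3819 kg m^2.
Thin disk: I_cm = (1/4)MR² = (1/4)(0.24)(0.047)² = 0.00013254 kg m^2; centre at d = 0.76 m, so I = I_cm + Md² gives I = 0.00013254 + (0.24)(0.76)² = 0.13876 kg m^2.
Thin ring: I_cm = MR² = (4.8)(0.51)² = 1.2485 kg m^2; centre at d = 0.21 m, so I = I_cm + Md² gives I = 1.2485 + (4.8)(0.21)² = 1.4602 kg m^2.
Total I = 0.3819 + 0.13876 + 1.4602 = 1.9808 kg m^2.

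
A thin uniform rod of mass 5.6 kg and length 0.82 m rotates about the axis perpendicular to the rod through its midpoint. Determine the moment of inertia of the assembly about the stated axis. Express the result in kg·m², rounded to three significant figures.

0.314

I_cm = (1/12)ML² = (1/12)(5.6)(0.82)² = 0.31379 kg·m²; axis through the centre, so I = 0.31379 kg·m².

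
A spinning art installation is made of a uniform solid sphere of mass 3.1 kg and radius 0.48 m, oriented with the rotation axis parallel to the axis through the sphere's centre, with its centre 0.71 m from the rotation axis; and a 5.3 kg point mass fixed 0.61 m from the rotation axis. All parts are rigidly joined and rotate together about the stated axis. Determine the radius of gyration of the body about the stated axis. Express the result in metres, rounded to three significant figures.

Solid sphere: I_cm = (2/5)MR² = (2/5)(3.1)(0.48)² = 0.2857 kg m²; centre at d = 0.71 m, so I = I_cm + Md² gives I = 0.2857 + (3.1)(0.71)² = 1.8484 kg m².
Point mass: I_cm = 0; centre at d = 0.61 m, so I = I_cm + Md² gives I = 0 + (5.3)(0.61)² = 1.9721 kg m².
Total I = 3.8205 kg m²; total mass M = 8.4 kg.
k = √(I/M) = √(3.8205/8.4) = 0.67441 m.

0.674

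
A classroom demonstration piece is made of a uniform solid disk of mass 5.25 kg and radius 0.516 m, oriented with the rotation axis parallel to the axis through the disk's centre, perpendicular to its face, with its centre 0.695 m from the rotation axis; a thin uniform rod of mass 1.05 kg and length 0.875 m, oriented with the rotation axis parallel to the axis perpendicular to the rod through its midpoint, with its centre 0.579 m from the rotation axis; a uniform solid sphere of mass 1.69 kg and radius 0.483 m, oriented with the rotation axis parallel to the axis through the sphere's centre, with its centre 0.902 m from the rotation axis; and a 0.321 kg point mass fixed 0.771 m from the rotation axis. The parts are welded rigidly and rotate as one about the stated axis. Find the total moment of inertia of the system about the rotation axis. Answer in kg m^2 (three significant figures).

5.38

Solid disk: I_cm = (1/2)MR² = (1/2)(5.25)(0.516)² = 0.69892 kg m^2; centre at d = 0.695 m, so the parallel axis theorem gives I = 0.69892 + (5.25)(0.695)² = 3.2348 kg m^2.
Thin rod: I_cm = (1/12)ML² = (1/12)(1.05)(0.875)² = 0.066992 kg m^2; centre at d = 0.579 m, so the parallel axis theorem gives I = 0.066992 + (1.05)(0.579)² = 0.419 kg m^2.
Solid sphere: I_cm = (2/5)MR² = (2/5)(1.69)(0.483)² = 0.1577 kg m^2; centre at d = 0.902 m, so the parallel axis theorem gives I = 0.1577 + (1.69)(0.902)² = 1.5327 kg m^2.
Point mass: I_cm = 0; centre at d = 0.771 m, so the parallel axis theorem gives I = 0 + (0.321)(0.771)² = 0.19082 kg m^2.
Total I = 3.2348 + 0.419 + 1.5327 + 0.19082 = 5.3773 kg m^2.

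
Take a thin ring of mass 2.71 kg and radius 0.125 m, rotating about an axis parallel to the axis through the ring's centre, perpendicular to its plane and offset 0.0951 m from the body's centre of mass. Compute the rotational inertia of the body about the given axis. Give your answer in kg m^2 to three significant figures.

0.0669

I_cm = MR² = (2.71)(0.125)² = 0.042344 kg m^2; centre at d = 0.0951 m, so I = I_cm + Md² gives I = 0.042344 + (2.71)(0.0951)² = 0.066853 kg m^2.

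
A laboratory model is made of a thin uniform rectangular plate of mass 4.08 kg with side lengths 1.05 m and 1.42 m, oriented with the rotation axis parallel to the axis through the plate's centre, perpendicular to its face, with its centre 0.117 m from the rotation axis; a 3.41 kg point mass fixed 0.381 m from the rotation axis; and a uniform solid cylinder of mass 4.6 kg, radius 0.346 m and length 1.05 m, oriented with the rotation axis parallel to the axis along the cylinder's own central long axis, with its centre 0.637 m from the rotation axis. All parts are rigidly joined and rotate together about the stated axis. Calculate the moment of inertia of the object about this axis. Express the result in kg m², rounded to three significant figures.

3.75

Rectangular plate: I_cm = (1/12)M(a²+b²) = (1/12)(4.08)[(1.05)² + (1.42)²] = 1.0604 kg m²; centre at d = 0.117 m, so the parallel axis theorem gives I = 1.0604 + (4.08)(0.117)² = 1.1163 kg m².
Point mass: I_cm = 0; centre at d = 0.381 m, so the parallel axis theorem gives I = 0 + (3.41)(0.381)² = 0.495 kg m².
Solid cylinder: I_cm = (1/2)MR² = (1/2)(4.6)(0.346)² = 0.27535 kg m²; centre at d = 0.637 m, so the parallel axis theorem gives I = 0.27535 + (4.6)(0.637)² = 2.1419 kg m².
Total I = 1.1163 + 0.495 + 2.1419 = 3.7532 kg m².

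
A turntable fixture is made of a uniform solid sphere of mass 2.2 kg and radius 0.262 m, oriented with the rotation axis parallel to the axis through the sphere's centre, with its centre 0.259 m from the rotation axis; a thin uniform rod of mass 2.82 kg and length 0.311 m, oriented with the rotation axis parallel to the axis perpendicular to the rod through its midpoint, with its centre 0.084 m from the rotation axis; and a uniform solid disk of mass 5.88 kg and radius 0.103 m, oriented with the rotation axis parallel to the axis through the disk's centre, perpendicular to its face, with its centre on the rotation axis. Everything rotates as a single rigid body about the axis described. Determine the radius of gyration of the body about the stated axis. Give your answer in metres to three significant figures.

0.161

Solid sphere: I_cm = (2/5)MR² = (2/5)(2.2)(0.262)² = 0.060407 kg·m²; centre at d = 0.259 m, so the parallel axis theorem gives I = 0.060407 + (2.2)(0.259)² = 0.20798 kg·m².
Thin rod: I_cm = (1/12)ML² = (1/12)(2.82)(0.311)² = 0.022729 kg·m²; centre at d = 0.084 m, so the parallel axis theorem gives I = 0.022729 + (2.82)(0.084)² = 0.042627 kg·m².
Solid disk: I_cm = (1/2)MR² = (1/2)(5.88)(0.103)² = 0.03119 kg·m²; axis through the centre, so I = 0.03119 kg·m².
Total I = 0.2818 kg·m²; total mass M = 10.9 kg.
k = √(I/M) = √(0.2818/10.9) = 0.16079 m.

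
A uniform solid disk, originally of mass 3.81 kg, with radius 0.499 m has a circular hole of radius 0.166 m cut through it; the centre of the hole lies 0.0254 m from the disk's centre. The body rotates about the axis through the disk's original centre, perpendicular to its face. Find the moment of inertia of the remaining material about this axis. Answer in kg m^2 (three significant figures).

Unpierced body about its centre: I₀ = (1/2)MR² = (1/2)(3.81)(0.499)² = 0.47435 kg m^2.
The removed disk has mass m = M·(r/R)² = (3.81)(0.166/0.499)² = 0.42164 kg (same uniform areal density).
Its moment of inertia about the rotation axis (parallel-axis theorem): I_hole = (1/2)mr² + md² = (1/2)(0.42164)(0.166)² + (0.42164)(0.0254)² = 0.0060814 kg m^2.
Treating the hole as negative mass, I = I₀ − I_hole = 0.47435 − 0.0060814 = 0.46827 kg m^2.

0.468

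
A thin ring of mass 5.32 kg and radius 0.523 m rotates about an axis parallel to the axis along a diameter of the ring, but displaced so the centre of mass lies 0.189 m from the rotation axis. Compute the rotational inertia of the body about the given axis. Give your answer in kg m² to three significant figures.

I_cm = (1/2)MR² = (1/2)(5.32)(0.523)² = 0.72759 kg m²; centre at d = 0.189 m, so I = I_cm + Md² gives I = 0.72759 + (5.32)(0.189)² = 0.91762 kg m².

0.918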